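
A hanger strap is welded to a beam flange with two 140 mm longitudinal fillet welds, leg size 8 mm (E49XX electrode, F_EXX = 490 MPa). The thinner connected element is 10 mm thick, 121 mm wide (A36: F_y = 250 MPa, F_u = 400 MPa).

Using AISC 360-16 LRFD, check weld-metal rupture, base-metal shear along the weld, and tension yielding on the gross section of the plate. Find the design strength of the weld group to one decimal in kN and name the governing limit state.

Weld metal: throat = 0.707×8 = 5.656 mm, L = 2×140 = 280 mm. φR_n = 0.75 × 0.6 × 490 × 5.656 × 280 = 349.2 kN.
Base metal shear (10 mm plate): yield φR_n = 1.0×0.6×250×10×280 = 420.0 kN; rupture φR_n = 0.75×0.6×400×10×280 = 504.0 kN; take 420.0 kN (yield).
Tension yield (gross): A_g = 121×10 = 1210 mm². φR_n = 0.90 × 250 × 1210 = 272.3 kN.
Governing: min(349.2, 420.0, 272.3) = 272.3 kN → gross-section yield.

272.3 kN (gross-section yield governs)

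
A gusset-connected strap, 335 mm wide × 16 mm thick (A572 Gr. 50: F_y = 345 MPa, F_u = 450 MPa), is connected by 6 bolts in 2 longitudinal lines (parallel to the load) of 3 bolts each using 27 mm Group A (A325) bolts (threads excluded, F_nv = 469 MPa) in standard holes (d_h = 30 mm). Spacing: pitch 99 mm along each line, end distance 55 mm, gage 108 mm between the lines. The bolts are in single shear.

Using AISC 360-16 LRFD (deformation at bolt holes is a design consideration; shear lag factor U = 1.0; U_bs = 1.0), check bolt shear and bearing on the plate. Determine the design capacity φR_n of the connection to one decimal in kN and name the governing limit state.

Bolt shear: A_b = π(27)²/4 = 572.56 mm². φR_n = 0.75 × 469 × 572.56 × 6 × 1 = 1208.4 kN.
Bearing (16 mm plate, F_u = 450 MPa): end bolts L_c = 55 − 30/2 = 40, R_n = min(1.2×40×16×450, 2.4×27×16×450) = 345.6 kN/bolt; interior L_c = 99 − 30 = 69, R_n = 466.56 kN/bolt. φR_n = 0.75 × (2×345.6 + 4×466.56) = 1918.1 kN.
Governing: min(1208.4, 1918.1) = 1208.4 kN → bolt shear.

1208.4 kN (bolt shear governs)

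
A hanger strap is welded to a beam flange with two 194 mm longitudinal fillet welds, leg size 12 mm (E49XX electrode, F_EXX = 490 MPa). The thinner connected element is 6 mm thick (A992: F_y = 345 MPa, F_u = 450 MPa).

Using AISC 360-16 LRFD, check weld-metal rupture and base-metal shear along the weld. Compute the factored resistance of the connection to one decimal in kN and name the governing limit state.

Weld metal: throat = 0.707×12 = 8.484 mm, L = 2×194 = 388 mm. φR_n = 0.75 × 0.6 × 490 × 8.484 × 388 = 725.8 kN.
Base metal shear (6 mm plate): yield φR_n = 1.0×0.6×345×6×388 = 481.9 kN; rupture φR_n = 0.75×0.6×450×6×388 = 471.4 kN; take 471.4 kN (rupture).
Governing: min(725.8, 471.4) = 471.4 kN → base-metal shear.

471.4 kN (base-metal shear governs)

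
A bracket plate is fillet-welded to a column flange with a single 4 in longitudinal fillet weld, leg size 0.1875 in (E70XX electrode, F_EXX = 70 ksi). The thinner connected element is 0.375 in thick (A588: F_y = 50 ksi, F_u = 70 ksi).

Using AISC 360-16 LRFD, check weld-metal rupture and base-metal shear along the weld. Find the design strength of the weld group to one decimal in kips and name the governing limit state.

16.7 kips (weld metal governs)

Weld metal: throat = 0.707×0.1875 = 0.13256 in, L = 4 in. φR_n = 0.75 × 0.6 × 70 × 0.13256 × 4 = 16.7 kips.
Base metal shear (0.375 in plate): yield φR_n = 1.0×0.6×50×0.375×4 = 45.0 kips; rupture φR_n = 0.75×0.6×70×0.375×4 = 47.3 kips; take 45.0 kips (yield).
Governing: min(16.7, 45.0) = 16.7 kips → weld metal.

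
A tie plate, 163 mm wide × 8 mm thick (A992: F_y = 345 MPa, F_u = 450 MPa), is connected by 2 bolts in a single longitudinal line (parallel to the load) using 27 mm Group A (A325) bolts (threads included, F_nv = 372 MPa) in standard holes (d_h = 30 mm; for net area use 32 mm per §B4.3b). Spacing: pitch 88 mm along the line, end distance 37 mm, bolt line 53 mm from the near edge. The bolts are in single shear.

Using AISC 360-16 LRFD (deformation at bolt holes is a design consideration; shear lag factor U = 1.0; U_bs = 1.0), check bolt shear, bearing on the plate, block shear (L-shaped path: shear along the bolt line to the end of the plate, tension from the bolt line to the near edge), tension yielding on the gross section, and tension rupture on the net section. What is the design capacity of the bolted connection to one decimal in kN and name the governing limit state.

Bolt shear: A_b = π(27)²/4 = 572.56 mm². φR_n = 0.75 × 372 × 572.56 × 2 × 1 = 319.5 kN.
Bearing (8 mm plate, F_u = 450 MPa): end bolts L_c = 37 − 30/2 = 22, R_n = min(1.2×22×8×450, 2.4×27×8×450) = 95.04 kN/bolt; interior L_c = 88 − 30 = 58, R_n = 233.28 kN/bolt. φR_n = 0.75 × (1×95.04 + 1×233.28) = 246.2 kN.
Block shear: shear path 1×[37+1×88] = 1×125 mm, A_gv = 1000, A_nv = 1×(125 − 1.5×32)×8 = 616 mm²; tension to near edge: (53 − 0.5×32)×8 = 296 mm². R_n = min(0.6×450×616, 0.6×345×1000) + 1.0×450×296 = min(166.32, 207) + 133.2 = 299.52 kN. φR_n = 0.75 × 299.52 = 224.6 kN.
Tension yield (gross): A_g = 163×8 = 1304 mm². φR_n = 0.90 × 345 × 1304 = 404.9 kN.
Tension rupture (net): A_n = (163 − 1×32)×8 = 1048 mm² (U = 1.0, A_e = A_n). φR_n = 0.75 × 450 × 1048 = 353.7 kN.
Governing: min(319.5, 246.2, 224.6, 404.9, 353.7) = 224.6 kN → block shear.

224.6 kN (block shear governs)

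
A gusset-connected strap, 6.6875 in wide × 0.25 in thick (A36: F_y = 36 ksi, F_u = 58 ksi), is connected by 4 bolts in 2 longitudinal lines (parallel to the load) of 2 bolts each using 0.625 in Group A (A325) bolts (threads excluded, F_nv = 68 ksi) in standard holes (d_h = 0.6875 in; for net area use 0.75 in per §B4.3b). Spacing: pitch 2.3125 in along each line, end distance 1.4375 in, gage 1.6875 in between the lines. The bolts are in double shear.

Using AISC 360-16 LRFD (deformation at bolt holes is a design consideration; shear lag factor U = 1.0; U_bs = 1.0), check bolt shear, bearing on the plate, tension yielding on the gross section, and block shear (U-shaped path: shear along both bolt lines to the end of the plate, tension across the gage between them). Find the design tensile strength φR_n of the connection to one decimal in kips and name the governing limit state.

40.6 kips (block shear governs)

Bolt shear: A_b = π(0.625)²/4 = 0.3068 in². φR_n = 0.75 × 68 × 0.3068 × 4 × 2 = 125.2 kips.
Bearing (0.25 in plate, F_u = 58 ksi): end bolts L_c = 1.4375 − 0.6875/2 = 1.09375, R_n = min(1.2×1.09375×0.25×58, 2.4×0.625×0.25×58) = 19.031 kips/bolt; interior L_c = 2.3125 − 0.6875 = 1.625, R_n = 21.75 kips/bolt. φR_n = 0.75 × (2×19.031 + 2×21.75) = 61.2 kips.
Tension yield (gross): A_g = 6.6875×0.25 = 1.6719 in². φR_n = 0.90 × 36 × 1.6719 = 54.2 kips.
Block shear: shear path 2×[1.4375+1×2.3125] = 2×3.75 in, A_gv = 1.875, A_nv = 2×(3.75 − 1.5×0.75)×0.25 = 1.3125 in²; tension across gage: (1.6875 − 1×0.75)×0.25 = 0.23438 in². R_n = min(0.6×58×1.3125, 0.6×36×1.875) + 1.0×58×0.23438 = min(45.675, 40.5) + 13.594 = 54.094 kips. φR_n = 0.75 × 54.094 = 40.6 kips.
Governing: min(125.2, 61.2, 54.2, 40.6) = 40.6 kips → block shear.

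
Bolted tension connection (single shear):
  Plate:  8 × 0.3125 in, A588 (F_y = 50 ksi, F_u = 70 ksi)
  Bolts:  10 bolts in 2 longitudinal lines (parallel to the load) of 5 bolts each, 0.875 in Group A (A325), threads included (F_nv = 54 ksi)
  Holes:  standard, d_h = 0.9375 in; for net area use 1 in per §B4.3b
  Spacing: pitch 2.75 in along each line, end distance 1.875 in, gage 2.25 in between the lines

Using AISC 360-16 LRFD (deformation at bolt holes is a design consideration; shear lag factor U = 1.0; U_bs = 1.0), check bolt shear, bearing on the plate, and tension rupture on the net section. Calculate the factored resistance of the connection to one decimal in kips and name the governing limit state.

98.4 kips (net-section rupture governs)

Bolt shear: A_b = π(0.875)²/4 = 0.60132 in². φR_n = 0.75 × 54 × 0.60132 × 10 × 1 = 243.5 kips.
Bearing (0.3125 in plate, F_u = 70 ksi): end bolts L_c = 1.875 − 0.9375/2 = 1.40625, R_n = min(1.2×1.40625×0.3125×70, 2.4×0.875×0.3125×70) = 36.914 kips/bolt; interior L_c = 2.75 − 0.9375 = 1.8125, R_n = 45.938 kips/bolt. φR_n = 0.75 × (2×36.914 + 8×45.938) = 331.0 kips.
Tension rupture (net): A_n = (8 − 2×1)×0.3125 = 1.875 in² (U = 1.0, A_e = A_n). φR_n = 0.75 × 70 × 1.875 = 98.4 kips.
Governing: min(243.5, 331.0, 98.4) = 98.4 kips → net-section rupture.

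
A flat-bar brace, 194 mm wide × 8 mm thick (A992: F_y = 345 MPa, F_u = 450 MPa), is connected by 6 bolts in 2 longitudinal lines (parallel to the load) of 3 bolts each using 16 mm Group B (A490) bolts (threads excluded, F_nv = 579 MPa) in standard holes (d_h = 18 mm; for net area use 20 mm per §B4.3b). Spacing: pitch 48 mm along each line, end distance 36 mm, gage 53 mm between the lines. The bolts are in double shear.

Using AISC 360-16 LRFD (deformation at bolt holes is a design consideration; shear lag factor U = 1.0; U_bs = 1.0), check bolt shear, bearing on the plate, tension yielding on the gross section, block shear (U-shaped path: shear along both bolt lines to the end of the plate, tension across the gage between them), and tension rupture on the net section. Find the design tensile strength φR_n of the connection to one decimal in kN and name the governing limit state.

354.8 kN (block shear governs)

Bolt shear: A_b = π(16)²/4 = 201.06 mm². φR_n = 0.75 × 579 × 201.06 × 6 × 2 = 1047.7 kN.
Bearing (8 mm plate, F_u = 450 MPa): end bolts L_c = 36 − 18/2 = 27, R_n = min(1.2×27×8×450, 2.4×16×8×450) = 116.64 kN/bolt; interior L_c = 48 − 18 = 30, R_n = 129.6 kN/bolt. φR_n = 0.75 × (2×116.64 + 4×129.6) = 563.8 kN.
Tension yield (gross): A_g = 194×8 = 1552 mm². φR_n = 0.90 × 345 × 1552 = 481.9 kN.
Block shear: shear path 2×[36+2×48] = 2×132 mm, A_gv = 2112, A_nv = 2×(132 − 2.5×20)×8 = 1312 mm²; tension across gage: (53 − 1×20)×8 = 264 mm². R_n = min(0.6×450×1312, 0.6×345×2112) + 1.0×450×264 = min(354.24, 437.18) + 118.8 = 473.04 kN. φR_n = 0.75 × 473.04 = 354.8 kN.
Tension rupture (net): A_n = (194 − 2×20)×8 = 1232 mm² (U = 1.0, A_e = A_n). φR_n = 0.75 × 450 × 1232 = 415.8 kN.
Governing: min(1047.7, 563.8, 481.9, 354.8, 415.8) = 354.8 kN → block shear.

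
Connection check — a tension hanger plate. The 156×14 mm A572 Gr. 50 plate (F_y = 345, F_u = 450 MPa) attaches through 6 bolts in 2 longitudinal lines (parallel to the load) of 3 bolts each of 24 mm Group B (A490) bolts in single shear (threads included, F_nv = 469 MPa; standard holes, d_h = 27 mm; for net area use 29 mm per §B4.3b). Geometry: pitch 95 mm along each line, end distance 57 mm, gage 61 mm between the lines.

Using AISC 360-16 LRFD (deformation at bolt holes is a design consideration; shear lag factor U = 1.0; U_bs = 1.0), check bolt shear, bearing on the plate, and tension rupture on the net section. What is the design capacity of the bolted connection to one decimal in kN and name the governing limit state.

463.1 kN (net-section rupture governs)

Bolt shear: A_b = π(24)²/4 = 452.39 mm². φR_n = 0.75 × 469 × 452.39 × 6 × 1 = 954.8 kN.
Bearing (14 mm plate, F_u = 450 MPa): end bolts L_c = 57 − 27/2 = 43.5, R_n = min(1.2×43.5×14×450, 2.4×24×14×450) = 328.86 kN/bolt; interior L_c = 95 − 27 = 68, R_n = 362.88 kN/bolt. φR_n = 0.75 × (2×328.86 + 4×362.88) = 1581.9 kN.
Tension rupture (net): A_n = (156 − 2×29)×14 = 1372 mm² (U = 1.0, A_e = A_n). φR_n = 0.75 × 450 × 1372 = 463.1 kN.
Governing: min(954.8, 1581.9, 463.1) = 463.1 kN → net-section rupture.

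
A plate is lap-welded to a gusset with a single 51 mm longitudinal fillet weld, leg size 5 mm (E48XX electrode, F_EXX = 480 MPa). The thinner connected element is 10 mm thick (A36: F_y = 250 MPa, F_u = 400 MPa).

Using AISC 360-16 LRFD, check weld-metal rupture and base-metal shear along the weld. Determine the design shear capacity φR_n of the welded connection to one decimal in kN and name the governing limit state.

38.9 kN (weld metal governs)

Weld metal: throat = 0.707×5 = 3.535 mm, L = 51 mm. φR_n = 0.75 × 0.6 × 480 × 3.535 × 51 = 38.9 kN.
Base metal shear (10 mm plate): yield φR_n = 1.0×0.6×250×10×51 = 76.5 kN; rupture φR_n = 0.75×0.6×400×10×51 = 91.8 kN; take 76.5 kN (yield).
Governing: min(38.9, 76.5) = 38.9 kN → weld metal.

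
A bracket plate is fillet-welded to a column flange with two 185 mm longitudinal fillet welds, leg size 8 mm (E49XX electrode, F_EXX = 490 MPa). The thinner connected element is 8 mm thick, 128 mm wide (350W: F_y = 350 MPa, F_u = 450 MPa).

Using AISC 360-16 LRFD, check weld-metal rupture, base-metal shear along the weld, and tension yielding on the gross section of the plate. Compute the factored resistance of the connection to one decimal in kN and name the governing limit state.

Weld metal: throat = 0.707×8 = 5.656 mm, L = 2×185 = 370 mm. φR_n = 0.75 × 0.6 × 490 × 5.656 × 370 = 461.4 kN.
Base metal shear (8 mm plate): yield φR_n = 1.0×0.6×350×8×370 = 621.6 kN; rupture φR_n = 0.75×0.6×450×8×370 = 599.4 kN; take 599.4 kN (rupture).
Tension yield (gross): A_g = 128×8 = 1024 mm². φR_n = 0.90 × 350 × 1024 = 322.6 kN.
Governing: min(461.4, 599.4, 322.6) = 322.6 kN → gross-section yield.

322.6 kN (gross-section yield governs)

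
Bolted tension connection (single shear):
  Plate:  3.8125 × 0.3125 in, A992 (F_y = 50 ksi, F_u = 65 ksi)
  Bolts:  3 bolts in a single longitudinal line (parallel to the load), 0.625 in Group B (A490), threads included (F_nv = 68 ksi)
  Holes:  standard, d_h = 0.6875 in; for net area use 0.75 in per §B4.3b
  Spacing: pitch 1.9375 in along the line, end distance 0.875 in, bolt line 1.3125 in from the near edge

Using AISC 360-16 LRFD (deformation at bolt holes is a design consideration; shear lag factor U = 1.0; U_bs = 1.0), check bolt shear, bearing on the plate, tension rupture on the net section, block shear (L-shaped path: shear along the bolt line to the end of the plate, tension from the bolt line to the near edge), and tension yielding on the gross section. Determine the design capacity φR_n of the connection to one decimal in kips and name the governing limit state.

Bolt shear: A_b = π(0.625)²/4 = 0.3068 in². φR_n = 0.75 × 68 × 0.3068 × 3 × 1 = 46.9 kips.
Bearing (0.3125 in plate, F_u = 65 ksi): end bolts L_c = 0.875 − 0.6875/2 = 0.53125, R_n = min(1.2×0.53125×0.3125×65, 2.4×0.625×0.3125×65) = 12.949 kips/bolt; interior L_c = 1.9375 − 0.6875 = 1.25, R_n = 30.469 kips/bolt. φR_n = 0.75 × (1×12.949 + 2×30.469) = 55.4 kips.
Tension rupture (net): A_n = (3.8125 − 1×0.75)×0.3125 = 0.95703 in² (U = 1.0, A_e = A_n). φR_n = 0.75 × 65 × 0.95703 = 46.7 kips.
Block shear: shear path 1×[0.875+2×1.9375] = 1×4.75 in, A_gv = 1.4844, A_nv = 1×(4.75 − 2.5×0.75)×0.3125 = 0.89844 in²; tension to near edge: (1.3125 − 0.5×0.75)×0.3125 = 0.29297 in². R_n = min(0.6×65×0.89844, 0.6×50×1.4844) + 1.0×65×0.29297 = min(35.039, 44.532) + 19.043 = 54.082 kips. φR_n = 0.75 × 54.082 = 40.6 kips.
Tension yield (gross): A_g = 3.8125×0.3125 = 1.1914 in². φR_n = 0.90 × 50 × 1.1914 = 53.6 kips.
Governing: min(46.9, 55.4, 46.7, 40.6, 53.6) = 40.6 kips → block shear.

40.6 kips (block shear governs)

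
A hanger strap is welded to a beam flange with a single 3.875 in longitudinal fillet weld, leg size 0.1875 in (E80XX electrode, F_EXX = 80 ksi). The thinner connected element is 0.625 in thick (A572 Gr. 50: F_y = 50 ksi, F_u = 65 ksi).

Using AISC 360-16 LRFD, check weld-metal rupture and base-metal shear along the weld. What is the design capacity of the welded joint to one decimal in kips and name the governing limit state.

18.5 kips (weld metal governs)

Weld metal: throat = 0.707×0.1875 = 0.13256 in, L = 3.875 in. φR_n = 0.75 × 0.6 × 80 × 0.13256 × 3.875 = 18.5 kips.
Base metal shear (0.625 in plate): yield φR_n = 1.0×0.6×50×0.625×3.875 = 72.7 kips; rupture φR_n = 0.75×0.6×65×0.625×3.875 = 70.8 kips; take 70.8 kips (rupture).
Governing: min(18.5, 70.8) = 18.5 kips → weld metal.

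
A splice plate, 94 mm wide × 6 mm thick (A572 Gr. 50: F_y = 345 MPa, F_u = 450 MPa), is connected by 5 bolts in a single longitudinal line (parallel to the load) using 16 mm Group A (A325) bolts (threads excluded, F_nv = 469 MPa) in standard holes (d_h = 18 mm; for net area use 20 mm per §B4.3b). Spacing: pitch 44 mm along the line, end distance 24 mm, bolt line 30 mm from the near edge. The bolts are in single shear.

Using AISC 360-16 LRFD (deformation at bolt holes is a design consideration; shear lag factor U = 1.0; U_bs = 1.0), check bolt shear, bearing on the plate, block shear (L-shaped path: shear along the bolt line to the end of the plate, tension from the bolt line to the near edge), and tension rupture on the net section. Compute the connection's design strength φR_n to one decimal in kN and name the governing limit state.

149.9 kN (net-section rupture governs)

Bolt shear: A_b = π(16)²/4 = 201.06 mm². φR_n = 0.75 × 469 × 201.06 × 5 × 1 = 353.6 kN.
Bearing (6 mm plate, F_u = 450 MPa): end bolts L_c = 24 − 18/2 = 15, R_n = min(1.2×15×6×450, 2.4×16×6×450) = 48.6 kN/bolt; interior L_c = 44 − 18 = 26, R_n = 84.24 kN/bolt. φR_n = 0.75 × (1×48.6 + 4×84.24) = 289.2 kN.
Block shear: shear path 1×[24+4×44] = 1×200 mm, A_gv = 1200, A_nv = 1×(200 − 4.5×20)×6 = 660 mm²; tension to near edge: (30 − 0.5×20)×6 = 120 mm². R_n = min(0.6×450×660, 0.6×345×1200) + 1.0×450×120 = min(178.2, 248.4) + 54 = 232.2 kN. φR_n = 0.75 × 232.2 = 174.2 kN.
Tension rupture (net): A_n = (94 − 1×20)×6 = 444 mm² (U = 1.0, A_e = A_n). φR_n = 0.75 × 450 × 444 = 149.9 kN.
Governing: min(353.6, 289.2, 174.2, 149.9) = 149.9 kN → net-section rupture.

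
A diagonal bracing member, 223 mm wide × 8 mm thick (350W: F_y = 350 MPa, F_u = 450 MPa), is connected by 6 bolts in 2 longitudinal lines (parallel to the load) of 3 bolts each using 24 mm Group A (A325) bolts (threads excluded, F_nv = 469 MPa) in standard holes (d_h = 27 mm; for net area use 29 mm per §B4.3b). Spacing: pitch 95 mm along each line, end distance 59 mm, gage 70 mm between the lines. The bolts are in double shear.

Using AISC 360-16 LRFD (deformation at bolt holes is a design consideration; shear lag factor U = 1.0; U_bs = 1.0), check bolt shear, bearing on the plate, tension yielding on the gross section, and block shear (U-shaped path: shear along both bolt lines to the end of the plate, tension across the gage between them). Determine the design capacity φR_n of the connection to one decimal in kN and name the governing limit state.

Bolt shear: A_b = π(24)²/4 = 452.39 mm². φR_n = 0.75 × 469 × 452.39 × 6 × 2 = 1909.5 kN.
Bearing (8 mm plate, F_u = 450 MPa): end bolts L_c = 59 − 27/2 = 45.5, R_n = min(1.2×45.5×8×450, 2.4×24×8×450) = 196.56 kN/bolt; interior L_c = 95 − 27 = 68, R_n = 207.36 kN/bolt. φR_n = 0.75 × (2×196.56 + 4×207.36) = 916.9 kN.
Tension yield (gross): A_g = 223×8 = 1784 mm². φR_n = 0.90 × 350 × 1784 = 562.0 kN.
Block shear: shear path 2×[59+2×95] = 2×249 mm, A_gv = 3984, A_nv = 2×(249 − 2.5×29)×8 = 2824 mm²; tension across gage: (70 − 1×29)×8 = 328 mm². R_n = min(0.6×450×2824, 0.6×350×3984) + 1.0×450×328 = min(762.48, 836.64) + 147.6 = 910.08 kN. φR_n = 0.75 × 910.08 = 682.6 kN.
Governing: min(1909.5, 916.9, 562.0, 682.6) = 562.0 kN → gross-section yield.

562.0 kN (gross-section yield governs)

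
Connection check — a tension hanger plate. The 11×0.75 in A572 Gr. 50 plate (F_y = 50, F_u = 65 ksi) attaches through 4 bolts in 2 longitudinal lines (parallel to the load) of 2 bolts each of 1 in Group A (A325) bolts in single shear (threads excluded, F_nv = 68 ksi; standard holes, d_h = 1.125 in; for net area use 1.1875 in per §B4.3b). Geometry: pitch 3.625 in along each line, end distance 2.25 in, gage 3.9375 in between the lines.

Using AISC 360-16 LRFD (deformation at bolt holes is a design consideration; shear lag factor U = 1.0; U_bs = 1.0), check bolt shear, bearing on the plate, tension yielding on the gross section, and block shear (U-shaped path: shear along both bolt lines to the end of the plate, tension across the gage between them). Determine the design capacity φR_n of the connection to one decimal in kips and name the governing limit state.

Bolt shear: A_b = π(1)²/4 = 0.7854 in². φR_n = 0.75 × 68 × 0.7854 × 4 × 1 = 160.2 kips.
Bearing (0.75 in plate, F_u = 65 ksi): end bolts L_c = 2.25 − 1.125/2 = 1.6875, R_n = min(1.2×1.6875×0.75×65, 2.4×1×0.75×65) = 98.719 kips/bolt; interior L_c = 3.625 − 1.125 = 2.5, R_n = 117 kips/bolt. φR_n = 0.75 × (2×98.719 + 2×117) = 323.6 kips.
Tension yield (gross): A_g = 11×0.75 = 8.25 in². φR_n = 0.90 × 50 × 8.25 = 371.3 kips.
Block shear: shear path 2×[2.25+1×3.625] = 2×5.875 in, A_gv = 8.8125, A_nv = 2×(5.875 − 1.5×1.1875)×0.75 = 6.1406 in²; tension across gage: (3.9375 − 1×1.1875)×0.75 = 2.0625 in². R_n = min(0.6×65×6.1406, 0.6×50×8.8125) + 1.0×65×2.0625 = min(239.48, 264.38) + 134.06 = 373.54 kips. φR_n = 0.75 × 373.54 = 280.2 kips.
Governing: min(160.2, 323.6, 371.3, 280.2) = 160.2 kips → bolt shear.

160.2 kips (bolt shear governs)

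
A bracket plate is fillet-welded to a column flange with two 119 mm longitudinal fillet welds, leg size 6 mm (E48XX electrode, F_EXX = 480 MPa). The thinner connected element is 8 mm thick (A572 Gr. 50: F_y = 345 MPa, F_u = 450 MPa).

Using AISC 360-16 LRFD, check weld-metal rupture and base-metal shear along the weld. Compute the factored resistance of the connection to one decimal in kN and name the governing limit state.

218.1 kN (weld metal governs)

Weld metal: throat = 0.707×6 = 4.242 mm, L = 2×119 = 238 mm. φR_n = 0.75 × 0.6 × 480 × 4.242 × 238 = 218.1 kN.
Base metal shear (8 mm plate): yield φR_n = 1.0×0.6×345×8×238 = 394.1 kN; rupture φR_n = 0.75×0.6×450×8×238 = 385.6 kN; take 385.6 kN (rupture).
Governing: min(218.1, 385.6) = 218.1 kN → weld metal.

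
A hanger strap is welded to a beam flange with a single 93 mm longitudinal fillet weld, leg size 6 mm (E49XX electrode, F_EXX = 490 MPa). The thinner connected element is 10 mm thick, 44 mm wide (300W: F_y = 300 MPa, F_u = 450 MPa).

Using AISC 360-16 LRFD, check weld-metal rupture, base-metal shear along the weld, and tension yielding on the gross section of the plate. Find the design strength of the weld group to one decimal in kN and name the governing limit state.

87.0 kN (weld metal governs)

Weld metal: throat = 0.707×6 = 4.242 mm, L = 93 mm. φR_n = 0.75 × 0.6 × 490 × 4.242 × 93 = 87.0 kN.
Base metal shear (10 mm plate): yield φR_n = 1.0×0.6×300×10×93 = 167.4 kN; rupture φR_n = 0.75×0.6×450×10×93 = 188.3 kN; take 167.4 kN (yield).
Tension yield (gross): A_g = 44×10 = 440 mm². φR_n = 0.90 × 300 × 440 = 118.8 kN.
Governing: min(87.0, 167.4, 118.8) = 87.0 kN → weld metal.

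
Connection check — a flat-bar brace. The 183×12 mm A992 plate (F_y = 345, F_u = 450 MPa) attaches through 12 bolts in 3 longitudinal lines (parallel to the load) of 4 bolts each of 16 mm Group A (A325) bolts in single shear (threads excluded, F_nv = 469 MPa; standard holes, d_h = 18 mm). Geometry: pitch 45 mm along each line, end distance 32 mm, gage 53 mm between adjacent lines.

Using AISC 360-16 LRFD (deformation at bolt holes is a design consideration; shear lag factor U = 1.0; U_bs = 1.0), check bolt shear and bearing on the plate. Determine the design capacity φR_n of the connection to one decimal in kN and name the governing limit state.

Bolt shear: A_b = π(16)²/4 = 201.06 mm². φR_n = 0.75 × 469 × 201.06 × 12 × 1 = 848.7 kN.
Bearing (12 mm plate, F_u = 450 MPa): end bolts L_c = 32 − 18/2 = 23, R_n = min(1.2×23×12×450, 2.4×16×12×450) = 149.04 kN/bolt; interior L_c = 45 − 18 = 27, R_n = 174.96 kN/bolt. φR_n = 0.75 × (3×149.04 + 9×174.96) = 1516.3 kN.
Governing: min(848.7, 1516.3) = 848.7 kN → bolt shear.

848.7 kN (bolt shear governs)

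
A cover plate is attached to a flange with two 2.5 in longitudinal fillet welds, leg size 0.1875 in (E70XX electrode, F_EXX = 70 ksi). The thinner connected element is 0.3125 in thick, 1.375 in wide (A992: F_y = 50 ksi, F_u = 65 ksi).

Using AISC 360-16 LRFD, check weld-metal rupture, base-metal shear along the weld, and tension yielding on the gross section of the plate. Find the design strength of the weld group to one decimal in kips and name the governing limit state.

19.3 kips (gross-section yield governs)

Weld metal: throat = 0.707×0.1875 = 0.13256 in, L = 2×2.5 = 5 in. φR_n = 0.75 × 0.6 × 70 × 0.13256 × 5 = 20.9 kips.
Base metal shear (0.3125 in plate): yield φR_n = 1.0×0.6×50×0.3125×5 = 46.9 kips; rupture φR_n = 0.75×0.6×65×0.3125×5 = 45.7 kips; take 45.7 kips (rupture).
Tension yield (gross): A_g = 1.375×0.3125 = 0.42969 in². φR_n = 0.90 × 50 × 0.42969 = 19.3 kips.
Governing: min(20.9, 45.7, 19.3) = 19.3 kips → gross-section yield.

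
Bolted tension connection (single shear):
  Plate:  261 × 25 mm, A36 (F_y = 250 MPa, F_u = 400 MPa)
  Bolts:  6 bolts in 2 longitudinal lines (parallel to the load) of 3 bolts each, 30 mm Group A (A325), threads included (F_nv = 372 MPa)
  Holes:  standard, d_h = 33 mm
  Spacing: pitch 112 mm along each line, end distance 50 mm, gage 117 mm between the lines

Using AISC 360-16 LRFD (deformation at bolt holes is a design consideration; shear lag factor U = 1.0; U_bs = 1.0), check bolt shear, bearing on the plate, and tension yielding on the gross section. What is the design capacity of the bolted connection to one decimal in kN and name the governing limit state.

Bolt shear: A_b = π(30)²/4 = 706.86 mm². φR_n = 0.75 × 372 × 706.86 × 6 × 1 = 1183.3 kN.
Bearing (25 mm plate, F_u = 400 MPa): end bolts L_c = 50 − 33/2 = 33.5, R_n = min(1.2×33.5×25×400, 2.4×30×25×400) = 402 kN/bolt; interior L_c = 112 − 33 = 79, R_n = 720 kN/bolt. φR_n = 0.75 × (2×402 + 4×720) = 2763.0 kN.
Tension yield (gross): A_g = 261×25 = 6525 mm². φR_n = 0.90 × 250 × 6525 = 1468.1 kN.
Governing: min(1183.3, 2763.0, 1468.1) = 1183.3 kN → bolt shear.

1183.3 kN (bolt shear governs)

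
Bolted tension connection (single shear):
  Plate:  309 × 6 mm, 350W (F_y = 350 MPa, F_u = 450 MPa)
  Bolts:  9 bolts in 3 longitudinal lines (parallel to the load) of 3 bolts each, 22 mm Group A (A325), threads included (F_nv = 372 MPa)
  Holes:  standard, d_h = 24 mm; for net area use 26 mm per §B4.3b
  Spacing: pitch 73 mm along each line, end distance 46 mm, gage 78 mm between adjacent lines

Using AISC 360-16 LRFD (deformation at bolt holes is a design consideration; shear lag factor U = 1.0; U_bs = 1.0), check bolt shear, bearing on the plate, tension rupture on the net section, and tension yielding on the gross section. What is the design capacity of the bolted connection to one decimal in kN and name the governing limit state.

Bolt shear: A_b = π(22)²/4 = 380.13 mm². φR_n = 0.75 × 372 × 380.13 × 9 × 1 = 954.5 kN.
Bearing (6 mm plate, F_u = 450 MPa): end bolts L_c = 46 − 24/2 = 34, R_n = min(1.2×34×6×450, 2.4×22×6×450) = 110.16 kN/bolt; interior L_c = 73 − 24 = 49, R_n = 142.56 kN/bolt. φR_n = 0.75 × (3×110.16 + 6×142.56) = 889.4 kN.
Tension rupture (net): A_n = (309 − 3×26)×6 = 1386 mm² (U = 1.0, A_e = A_n). φR_n = 0.75 × 450 × 1386 = 467.8 kN.
Tension yield (gross): A_g = 309×6 = 1854 mm². φR_n = 0.90 × 350 × 1854 = 584.0 kN.
Governing: min(954.5, 889.4, 467.8, 584.0) = 467.8 kN → net-section rupture.

467.8 kN (net-section rupture governs)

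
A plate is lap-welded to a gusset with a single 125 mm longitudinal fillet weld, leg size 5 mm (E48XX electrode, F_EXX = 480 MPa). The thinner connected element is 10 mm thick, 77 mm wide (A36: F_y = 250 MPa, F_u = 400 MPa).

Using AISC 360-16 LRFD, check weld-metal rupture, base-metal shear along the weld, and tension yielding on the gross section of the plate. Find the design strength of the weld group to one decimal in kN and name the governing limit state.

95.4 kN (weld metal governs)

Weld metal: throat = 0.707×5 = 3.535 mm, L = 125 mm. φR_n = 0.75 × 0.6 × 480 × 3.535 × 125 = 95.4 kN.
Base metal shear (10 mm plate): yield φR_n = 1.0×0.6×250×10×125 = 187.5 kN; rupture φR_n = 0.75×0.6×400×10×125 = 225.0 kN; take 187.5 kN (yield).
Tension yield (gross): A_g = 77×10 = 770 mm². φR_n = 0.90 × 250 × 770 = 173.3 kN.
Governing: min(95.4, 187.5, 173.3) = 95.4 kN → weld metal.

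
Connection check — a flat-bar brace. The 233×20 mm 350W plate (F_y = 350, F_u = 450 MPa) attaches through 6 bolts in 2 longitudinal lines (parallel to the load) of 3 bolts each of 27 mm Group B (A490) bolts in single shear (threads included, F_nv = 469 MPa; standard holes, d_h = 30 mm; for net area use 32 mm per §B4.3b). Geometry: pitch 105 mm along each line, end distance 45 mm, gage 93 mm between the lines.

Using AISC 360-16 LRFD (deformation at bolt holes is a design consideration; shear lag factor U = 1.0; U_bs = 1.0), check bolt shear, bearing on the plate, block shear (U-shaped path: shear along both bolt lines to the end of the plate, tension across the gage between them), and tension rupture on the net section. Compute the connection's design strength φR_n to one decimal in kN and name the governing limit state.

1140.8 kN (net-section rupture governs)

Bolt shear: A_b = π(27)²/4 = 572.56 mm². φR_n = 0.75 × 469 × 572.56 × 6 × 1 = 1208.4 kN.
Bearing (20 mm plate, F_u = 450 MPa): end bolts L_c = 45 − 30/2 = 30, R_n = min(1.2×30×20×450, 2.4×27×20×450) = 324 kN/bolt; interior L_c = 105 − 30 = 75, R_n = 583.2 kN/bolt. φR_n = 0.75 × (2×324 + 4×583.2) = 2235.6 kN.
Block shear: shear path 2×[45+2×105] = 2×255 mm, A_gv = 10200, A_nv = 2×(255 − 2.5×32)×20 = 7000 mm²; tension across gage: (93 − 1×32)×20 = 1220 mm². R_n = min(0.6×450×7000, 0.6×350×10200) + 1.0×450×1220 = min(1890, 2142) + 549 = 2439 kN. φR_n = 0.75 × 2439 = 1829.3 kN.
Tension rupture (net): A_n = (233 − 2×32)×20 = 3380 mm² (U = 1.0, A_e = A_n). φR_n = 0.75 × 450 × 3380 = 1140.8 kN.
Governing: min(1208.4, 2235.6, 1829.3, 1140.8) = 1140.8 kN → net-section rupture.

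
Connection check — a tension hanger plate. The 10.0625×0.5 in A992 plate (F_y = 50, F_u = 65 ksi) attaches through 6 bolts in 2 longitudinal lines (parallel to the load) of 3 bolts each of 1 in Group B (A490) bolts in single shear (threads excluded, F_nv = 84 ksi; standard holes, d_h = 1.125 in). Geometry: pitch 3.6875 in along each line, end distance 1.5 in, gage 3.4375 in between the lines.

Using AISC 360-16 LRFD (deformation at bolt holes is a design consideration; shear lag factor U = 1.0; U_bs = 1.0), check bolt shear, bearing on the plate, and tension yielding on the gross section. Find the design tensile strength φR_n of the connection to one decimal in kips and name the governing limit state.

226.4 kips (gross-section yield governs)

Bolt shear: A_b = π(1)²/4 = 0.7854 in². φR_n = 0.75 × 84 × 0.7854 × 6 × 1 = 296.9 kips.
Bearing (0.5 in plate, F_u = 65 ksi): end bolts L_c = 1.5 − 1.125/2 = 0.9375, R_n = min(1.2×0.9375×0.5×65, 2.4×1×0.5×65) = 36.563 kips/bolt; interior L_c = 3.6875 − 1.125 = 2.5625, R_n = 78 kips/bolt. φR_n = 0.75 × (2×36.563 + 4×78) = 288.8 kips.
Tension yield (gross): A_g = 10.0625×0.5 = 5.0313 in². φR_n = 0.90 × 50 × 5.0313 = 226.4 kips.
Governing: min(296.9, 288.8, 226.4) = 226.4 kips → gross-section yield.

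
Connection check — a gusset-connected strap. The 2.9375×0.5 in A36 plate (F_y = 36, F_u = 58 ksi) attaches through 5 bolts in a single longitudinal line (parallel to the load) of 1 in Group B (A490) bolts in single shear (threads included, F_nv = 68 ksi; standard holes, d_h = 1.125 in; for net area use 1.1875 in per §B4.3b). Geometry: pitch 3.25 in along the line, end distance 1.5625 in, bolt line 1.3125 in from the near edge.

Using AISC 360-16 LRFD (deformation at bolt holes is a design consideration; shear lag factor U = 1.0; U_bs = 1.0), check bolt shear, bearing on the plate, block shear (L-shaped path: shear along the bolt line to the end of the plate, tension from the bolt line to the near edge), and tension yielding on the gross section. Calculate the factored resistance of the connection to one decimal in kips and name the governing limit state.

47.6 kips (gross-section yield governs)

Bolt shear: A_b = π(1)²/4 = 0.7854 in². φR_n = 0.75 × 68 × 0.7854 × 5 × 1 = 200.3 kips.
Bearing (0.5 in plate, F_u = 58 ksi): end bolts L_c = 1.5625 − 1.125/2 = 1, R_n = min(1.2×1×0.5×58, 2.4×1×0.5×58) = 34.8 kips/bolt; interior L_c = 3.25 − 1.125 = 2.125, R_n = 69.6 kips/bolt. φR_n = 0.75 × (1×34.8 + 4×69.6) = 234.9 kips.
Block shear: shear path 1×[1.5625+4×3.25] = 1×14.5625 in, A_gv = 7.2813, A_nv = 1×(14.5625 − 4.5×1.1875)×0.5 = 4.6094 in²; tension to near edge: (1.3125 − 0.5×1.1875)×0.5 = 0.35938 in². R_n = min(0.6×58×4.6094, 0.6×36×7.2813) + 1.0×58×0.35938 = min(160.41, 157.28) + 20.844 = 178.12 kips. φR_n = 0.75 × 178.12 = 133.6 kips.
Tension yield (gross): A_g = 2.9375×0.5 = 1.4688 in². φR_n = 0.90 × 36 × 1.4688 = 47.6 kips.
Governing: min(200.3, 234.9, 133.6, 47.6) = 47.6 kips → gross-section yield.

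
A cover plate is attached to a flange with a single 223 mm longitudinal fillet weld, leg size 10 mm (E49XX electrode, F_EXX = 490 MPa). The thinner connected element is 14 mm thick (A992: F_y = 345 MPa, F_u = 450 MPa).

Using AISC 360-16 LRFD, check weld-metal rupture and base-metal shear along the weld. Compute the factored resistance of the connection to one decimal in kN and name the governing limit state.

347.6 kN (weld metal governs)

Weld metal: throat = 0.707×10 = 7.07 mm, L = 223 mm. φR_n = 0.75 × 0.6 × 490 × 7.07 × 223 = 347.6 kN.
Base metal shear (14 mm plate): yield φR_n = 1.0×0.6×345×14×223 = 646.3 kN; rupture φR_n = 0.75×0.6×450×14×223 = 632.2 kN; take 632.2 kN (rupture).
Governing: min(347.6, 632.2) = 347.6 kN → weld metal.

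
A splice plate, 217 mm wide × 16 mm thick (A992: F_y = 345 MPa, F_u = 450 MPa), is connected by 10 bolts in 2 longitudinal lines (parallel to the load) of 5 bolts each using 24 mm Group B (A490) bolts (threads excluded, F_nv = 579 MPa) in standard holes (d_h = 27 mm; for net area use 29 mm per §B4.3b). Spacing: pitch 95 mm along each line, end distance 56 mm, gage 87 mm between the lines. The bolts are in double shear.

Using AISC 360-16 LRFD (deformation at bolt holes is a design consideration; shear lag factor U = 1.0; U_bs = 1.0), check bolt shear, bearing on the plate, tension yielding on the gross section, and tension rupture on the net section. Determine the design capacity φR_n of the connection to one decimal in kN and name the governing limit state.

858.6 kN (net-section rupture governs)

Bolt shear: A_b = π(24)²/4 = 452.39 mm². φR_n = 0.75 × 579 × 452.39 × 10 × 2 = 3929.0 kN.
Bearing (16 mm plate, F_u = 450 MPa): end bolts L_c = 56 − 27/2 = 42.5, R_n = min(1.2×42.5×16×450, 2.4×24×16×450) = 367.2 kN/bolt; interior L_c = 95 − 27 = 68, R_n = 414.72 kN/bolt. φR_n = 0.75 × (2×367.2 + 8×414.72) = 3039.1 kN.
Tension yield (gross): A_g = 217×16 = 3472 mm². φR_n = 0.90 × 345 × 3472 = 1078.1 kN.
Tension rupture (net): A_n = (217 − 2×29)×16 = 2544 mm² (U = 1.0, A_e = A_n). φR_n = 0.75 × 450 × 2544 = 858.6 kN.
Governing: min(3929.0, 3039.1, 1078.1, 858.6) = 858.6 kN → net-section rupture.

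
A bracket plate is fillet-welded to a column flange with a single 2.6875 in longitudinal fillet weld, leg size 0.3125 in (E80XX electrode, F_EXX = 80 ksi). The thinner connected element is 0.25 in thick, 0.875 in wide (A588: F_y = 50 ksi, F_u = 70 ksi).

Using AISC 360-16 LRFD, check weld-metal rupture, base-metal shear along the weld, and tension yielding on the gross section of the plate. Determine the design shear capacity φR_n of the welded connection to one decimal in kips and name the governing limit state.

9.8 kips (gross-section yield governs)

Weld metal: throat = 0.707×0.3125 = 0.22094 in, L = 2.6875 in. φR_n = 0.75 × 0.6 × 80 × 0.22094 × 2.6875 = 21.4 kips.
Base metal shear (0.25 in plate): yield φR_n = 1.0×0.6×50×0.25×2.6875 = 20.2 kips; rupture φR_n = 0.75×0.6×70×0.25×2.6875 = 21.2 kips; take 20.2 kips (yield).
Tension yield (gross): A_g = 0.875×0.25 = 0.21875 in². φR_n = 0.90 × 50 × 0.21875 = 9.8 kips.
Governing: min(21.4, 20.2, 9.8) = 9.8 kips → gross-section yield.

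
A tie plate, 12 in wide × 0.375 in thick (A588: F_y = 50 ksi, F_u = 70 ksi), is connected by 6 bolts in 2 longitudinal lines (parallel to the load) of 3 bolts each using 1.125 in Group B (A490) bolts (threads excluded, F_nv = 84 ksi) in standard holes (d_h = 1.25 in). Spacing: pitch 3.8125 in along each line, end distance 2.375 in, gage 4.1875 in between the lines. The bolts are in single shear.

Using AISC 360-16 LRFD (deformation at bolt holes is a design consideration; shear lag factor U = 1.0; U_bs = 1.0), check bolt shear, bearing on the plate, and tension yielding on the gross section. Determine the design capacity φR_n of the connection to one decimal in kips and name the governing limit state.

202.5 kips (gross-section yield governs)

Bolt shear: A_b = π(1.125)²/4 = 0.99402 in². φR_n = 0.75 × 84 × 0.99402 × 6 × 1 = 375.7 kips.
Bearing (0.375 in plate, F_u = 70 ksi): end bolts L_c = 2.375 − 1.25/2 = 1.75, R_n = min(1.2×1.75×0.375×70, 2.4×1.125×0.375×70) = 55.125 kips/bolt; interior L_c = 3.8125 − 1.25 = 2.5625, R_n = 70.875 kips/bolt. φR_n = 0.75 × (2×55.125 + 4×70.875) = 295.3 kips.
Tension yield (gross): A_g = 12×0.375 = 4.5 in². φR_n = 0.90 × 50 × 4.5 = 202.5 kips.
Governing: min(375.7, 295.3, 202.5) = 202.5 kips → gross-section yield.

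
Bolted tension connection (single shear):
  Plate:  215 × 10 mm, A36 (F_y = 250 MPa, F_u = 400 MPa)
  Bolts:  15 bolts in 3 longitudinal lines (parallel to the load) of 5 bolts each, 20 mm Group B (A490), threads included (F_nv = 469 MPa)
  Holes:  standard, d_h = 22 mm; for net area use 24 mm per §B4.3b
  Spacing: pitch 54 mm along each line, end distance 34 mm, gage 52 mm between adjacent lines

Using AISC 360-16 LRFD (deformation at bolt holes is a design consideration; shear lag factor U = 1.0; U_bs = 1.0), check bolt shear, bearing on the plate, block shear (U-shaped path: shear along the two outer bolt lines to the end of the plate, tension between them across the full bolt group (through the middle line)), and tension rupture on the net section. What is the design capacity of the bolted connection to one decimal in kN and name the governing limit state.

429.0 kN (net-section rupture governs)

Bolt shear: A_b = π(20)²/4 = 314.16 mm². φR_n = 0.75 × 469 × 314.16 × 15 × 1 = 1657.6 kN.
Bearing (10 mm plate, F_u = 400 MPa): end bolts L_c = 34 − 22/2 = 23, R_n = min(1.2×23×10×400, 2.4×20×10×400) = 110.4 kN/bolt; interior L_c = 54 − 22 = 32, R_n = 153.6 kN/bolt. φR_n = 0.75 × (3×110.4 + 12×153.6) = 1630.8 kN.
Block shear: shear path 2×[34+4×54] = 2×250 mm, A_gv = 5000, A_nv = 2×(250 − 4.5×24)×10 = 2840 mm²; tension across gage: (104 − 2×24)×10 = 560 mm². R_n = min(0.6×400×2840, 0.6×250×5000) + 1.0×400×560 = min(681.6, 750) + 224 = 905.6 kN. φR_n = 0.75 × 905.6 = 679.2 kN.
Tension rupture (net): A_n = (215 − 3×24)×10 = 1430 mm² (U = 1.0, A_e = A_n). φR_n = 0.75 × 400 × 1430 = 429.0 kN.
Governing: min(1657.6, 1630.8, 679.2, 429.0) = 429.0 kN → net-section rupture.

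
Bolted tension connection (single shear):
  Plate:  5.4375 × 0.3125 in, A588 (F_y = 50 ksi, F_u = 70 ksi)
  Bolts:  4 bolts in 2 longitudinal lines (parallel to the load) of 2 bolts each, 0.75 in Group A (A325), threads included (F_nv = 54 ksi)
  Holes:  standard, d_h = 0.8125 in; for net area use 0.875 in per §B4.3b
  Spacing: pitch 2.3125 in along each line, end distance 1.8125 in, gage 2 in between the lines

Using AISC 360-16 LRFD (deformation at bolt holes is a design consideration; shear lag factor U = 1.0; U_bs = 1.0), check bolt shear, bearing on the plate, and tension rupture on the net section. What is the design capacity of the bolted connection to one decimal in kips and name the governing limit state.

60.5 kips (net-section rupture governs)

Bolt shear: A_b = π(0.75)²/4 = 0.44179 in². φR_n = 0.75 × 54 × 0.44179 × 4 × 1 = 71.6 kips.
Bearing (0.3125 in plate, F_u = 70 ksi): end bolts L_c = 1.8125 − 0.8125/2 = 1.40625, R_n = min(1.2×1.40625×0.3125×70, 2.4×0.75×0.3125×70) = 36.914 kips/bolt; interior L_c = 2.3125 − 0.8125 = 1.5, R_n = 39.375 kips/bolt. φR_n = 0.75 × (2×36.914 + 2×39.375) = 114.4 kips.
Tension rupture (net): A_n = (5.4375 − 2×0.875)×0.3125 = 1.1523 in² (U = 1.0, A_e = A_n). φR_n = 0.75 × 70 × 1.1523 = 60.5 kips.
Governing: min(71.6, 114.4, 60.5) = 60.5 kips → net-section rupture.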